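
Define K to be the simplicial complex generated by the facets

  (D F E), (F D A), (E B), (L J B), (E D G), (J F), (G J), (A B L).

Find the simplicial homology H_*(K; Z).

Take the total order A < B < D < E < F < G < J < L on the vertex set. Then K (dimension 2) consists of the simplices:

  0-simplices (8): A, B, D, E, F, G, J, L
  1-simplices (15): AB, AD, AF, AL, BE, BJ, BL, DE, DF, DG, EF, EG, FJ, GJ, JL
  2-simplices (5): ABL, ADF, BJL, DEF, DEG

so the chain groups are C_0 ≅ Z^8, C_1 ≅ Z^15, C_2 ≅ Z^5.

The boundary map ∂_1: C_1 → C_0 is given by ∂[p,q] = [q] − [p]. For instance
  ∂AB = B − A.
The 8×15 boundary matrix has rank 7 and Smith normal form diag(1,1,1,1,1,1,1).

Boundary ∂_2: C_2 → C_1 sends each 2-simplex [p,q,r] to [q,r] − [p,r] + [p,q]. For instance
  ∂DEG = EG − DG + DE,
  ∂DEF = EF − DF + DE.
As a 15×5 matrix over Z this has rank 5, with invariant factors (1,1,1,1,1).

Reading off H_k = ker ∂_k / im ∂_{k+1}:

  H_0: rank C_0 − rank ∂_1 = 8 − 7 = 1, and the invariant factors of ∂_1 are all 1, so H_0 = Z.
  H_1: rank ker ∂_1 − rank ∂_2 = (15 − 7) − 5 = 3, and the invariant factors of ∂_2 are all 1, so H_1 = Z^3.
  H_2: rank ker ∂_2 − rank ∂_3 = (5 − 5) − 0 = 0, and there is no ∂_3, so H_2 = 0.

As a check, the Euler characteristic is 8 − 15 + 5 = -2, which agrees with 1 − 3 + 0 = -2.

H_0 = Z,  H_1 = Z^3,  H_2 = 0.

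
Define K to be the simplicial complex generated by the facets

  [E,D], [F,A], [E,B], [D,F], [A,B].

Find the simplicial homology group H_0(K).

Order the vertices as A < B < D < E < F. Listing each simplex with vertices in this order, K has dimension 1 with simplices:

  0-simplices (5): A, B, D, E, F
  1-simplices (5): AB, AF, BE, DE, DF

giving chain groups C_0 ≅ Z^5, C_1 ≅ Z^5.

Boundary ∂_1: C_1 → C_0 maps an edge to its endpoints' difference, ∂[p,q] = q − p.
As a 5×5 matrix over Z this has rank 4, with invariant factors (1,1,1,1).

From H_k ≅ ker(∂_k) / im(∂_{k+1}) we obtain:

  H_0: rank C_0 − rank ∂_1 = 5 − 4 = 1, and the invariant factors of ∂_1 are all 1, so H_0 ≅ Z.

(K is a triangulation of the circle S^1.)

H_0 ≅ Z.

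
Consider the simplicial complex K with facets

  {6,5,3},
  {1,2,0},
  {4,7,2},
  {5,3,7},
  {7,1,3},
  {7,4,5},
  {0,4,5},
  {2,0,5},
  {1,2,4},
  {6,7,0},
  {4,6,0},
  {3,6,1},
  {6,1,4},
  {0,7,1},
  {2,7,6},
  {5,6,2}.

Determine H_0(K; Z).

Take the total order 0 < 1 < 2 < 3 < 4 < 5 < 6 < 7 on the vertex set. Then K (dimension 2) consists of the simplices:

  0-simplices (8): [0], [1], [2], [3], [4], [5], [6], [7]
  1-simplices (24): (24 of them)
  2-simplices (16): [0,1,2], [0,1,7], [0,2,5], [0,4,5], [0,4,6], [0,6,7], [1,2,4], [1,3,6], [1,3,7], [1,4,6], [2,4,7], [2,5,6], [2,6,7], [3,5,6], [3,5,7], [4,5,7]

so the chain groups are C_0 ≅ Z^8, C_1 ≅ Z^24, C_2 ≅ Z^16.

The boundary map ∂_1: C_1 → C_0 is given by ∂[p,q] = [q] − [p].
This gives a 8×24 integer matrix of rank 7; reducing to Smith normal form yields diagonal entries (1,1,1,1,1,1,1).

Boundary ∂_2: C_2 → C_1 sends each 2-simplex [p,q,r] to [q,r] − [p,r] + [p,q]. For instance
  ∂[1,2,4] = [2,4] − [1,4] + [1,2],
  ∂[2,4,7] = [4,7] − [2,7] + [2,4].
The resulting 24×16 matrix has rank 15, and its Smith normal form has invariant factors (1,1,1,1,1,1,1,1,1,1,1,1,1,1,1).

From H_k ≅ ker(∂_k) / im(∂_{k+1}) we obtain:

  H_0: rank C_0 − rank ∂_1 = 8 − 7 = 1, and the invariant factors of ∂_1 are all 1, so H_0 ≅ Z.

H_0 = Z.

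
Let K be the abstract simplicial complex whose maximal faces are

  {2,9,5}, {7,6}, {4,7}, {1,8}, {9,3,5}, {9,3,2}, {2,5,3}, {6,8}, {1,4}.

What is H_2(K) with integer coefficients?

Order the vertices as 1 < 2 < 3 < 4 < 5 < 6 < 7 < 8 < 9. Listing each simplex with vertices in this order, K has dimension 2 with simplices:

  0-simplices (9): [1], [2], [3], [4], [5], [6], [7], [8], [9]
  1-simplices (11): [1,4], [1,8], [2,3], [2,5], [2,9], [3,5], [3,9], [4,7], [5,9], [6,7], [6,8]
  2-simplices (4): [2,3,5], [2,3,9], [2,5,9], [3,5,9]

giving chain groups C_0 ≅ Z^9, C_1 ≅ Z^11, C_2 ≅ Z^4.

Boundary ∂_1: C_1 → C_0 maps an edge to its endpoints' difference, ∂[p,q] = q − p.
The 9×11 boundary matrix has rank 7 and Smith normal form diag(1,1,1,1,1,1,1).

The boundary map ∂_2: C_2 → C_1 maps a triangle to the signed sum of its edges. For instance
  ∂[2,3,9] = [3,9] − [2,9] + [2,3],
  ∂[2,3,5] = [3,5] − [2,5] + [2,3].
The resulting 11×4 matrix has rank 3, and its Smith normal form has invariant factors (1,1,1).

Computing H_k = (kernel of ∂_k) / (image of ∂_{k+1}):

  H_2: rank ker ∂_2 − rank ∂_3 = (4 − 3) − 0 = 1, and there is no ∂_3, so H_2 = Z.

(K is a triangulation of the disjoint union of the circle S^1 and the 2-sphere S^2.)

H_2 ≅ Z.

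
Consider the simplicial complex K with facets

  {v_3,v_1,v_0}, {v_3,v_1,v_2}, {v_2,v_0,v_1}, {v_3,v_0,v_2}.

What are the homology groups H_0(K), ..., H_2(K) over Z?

K has 4 vertices, 6 edges, 4 triangles.
rank ∂_0 = 0, rank ∂_1 = 3 ⇒ b_0 = 4 − 0 − 3 = 1; all invariant factors of ∂_1 are 1 so no torsion. So H_0 = Z.
rank ∂_1 = 3, rank ∂_2 = 3 ⇒ b_1 = 6 − 3 − 3 = 0; all invariant factors of ∂_2 are 1 so no torsion. So H_1 = 0.
rank ∂_2 = 3, rank ∂_3 = 0 ⇒ b_2 = 4 − 3 − 0 = 1. So H_2 = Z.

H_0 ≅ Z,  H_1 = 0,  H_2 ≅ Z.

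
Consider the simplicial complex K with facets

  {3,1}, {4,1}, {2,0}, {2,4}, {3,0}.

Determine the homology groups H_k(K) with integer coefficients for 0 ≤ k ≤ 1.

H_0 = Z,  H_1 = Z.

Fix the vertex order 0 < 1 < 2 < 3 < 4 and write every simplex with vertices in increasing order. Then dim K = 1 and the simplices of K are:

  0-simplices (5): [0], [1], [2], [3], [4]
  1-simplices (5): [0,2], [0,3], [1,3], [1,4], [2,4]

so the chain groups are C_0 ≅ Z^5, C_1 ≅ Z^5.

∂_1: C_1 → C_0 is given by ∂[p,q] = [q] − [p]. For instance
  ∂[1,4] = [4] − [1].
This gives a 5×5 integer matrix of rank 4; reducing to Smith normal form yields diagonal entries (1,1,1,1).

Reading off H_k = ker ∂_k / im ∂_{k+1}:

  H_0: rank C_0 − rank ∂_1 = 5 − 4 = 1, and the invariant factors of ∂_1 are all 1, so H_0 ≅ Z.
  H_1: rank ker ∂_1 − rank ∂_2 = (5 − 4) − 0 = 1, and there is no ∂_2, so H_1 ≅ Z.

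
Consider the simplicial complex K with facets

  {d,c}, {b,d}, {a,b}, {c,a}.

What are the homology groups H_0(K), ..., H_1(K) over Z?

H_0 ≅ Z,  H_1 ≅ Z.

Order the vertices as a < b < c < d. Listing each simplex with vertices in this order, K has dimension 1 with simplices:

  0-simplices (4): a, b, c, d
  1-simplices (4): ab, ac, bd, cd

giving chain groups C_0 ≅ Z^4, C_1 ≅ Z^4.

The boundary map ∂_1: C_1 → C_0 is given by ∂[p,q] = [q] − [p].
This gives a 4×4 integer matrix of rank 3; reducing to Smith normal form yields diagonal entries (1,1,1).

Computing H_k = (kernel of ∂_k) / (image of ∂_{k+1}):

  H_0: rank C_0 − rank ∂_1 = 4 − 3 = 1, and the invariant factors of ∂_1 are all 1, so H_0 = Z.
  H_1: rank ker ∂_1 − rank ∂_2 = (4 − 3) − 0 = 1, and there is no ∂_2, so H_1 = Z.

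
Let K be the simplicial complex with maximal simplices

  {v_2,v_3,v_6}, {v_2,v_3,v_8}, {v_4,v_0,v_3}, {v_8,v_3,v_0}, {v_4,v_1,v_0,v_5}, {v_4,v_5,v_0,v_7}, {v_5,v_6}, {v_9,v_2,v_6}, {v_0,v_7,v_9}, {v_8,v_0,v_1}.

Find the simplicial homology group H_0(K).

We work with the vertex ordering v_0 < v_1 < v_2 < v_3 < v_4 < v_5 < v_6 < v_7 < v_8 < v_9. The simplices of K, each written with vertices in increasing order, are:

  0-simplices (10): [v_0], [v_1], [v_2], [v_3], [v_4], [v_5], [v_6], [v_7], [v_8], [v_9]
  1-simplices (23): (23 of them)
  2-simplices (14): (14 of them)
  3-simplices (2): [v_0,v_1,v_4,v_5], [v_0,v_4,v_5,v_7]

giving chain groups C_0 ≅ Z^10, C_1 ≅ Z^23, C_2 ≅ Z^14, C_3 ≅ Z^2.

Boundary ∂_1: C_1 → C_0 maps an edge to its endpoints' difference, ∂[p,q] = q − p. For instance
  ∂[v_0,v_3] = [v_3] − [v_0].
As a 10×23 matrix over Z this has rank 9, with invariant factors (1,1,1,1,1,1,1,1,1).

Boundary ∂_2: C_2 → C_1 acts by ∂[p,q,r] = [q,r] − [p,r] + [p,q]. For instance
  ∂[v_4,v_5,v_7] = [v_5,v_7] − [v_4,v_7] + [v_4,v_5],
  ∂[v_0,v_5,v_7] = [v_5,v_7] − [v_0,v_7] + [v_0,v_5].
The 23×14 boundary matrix has rank 12 and Smith normal form diag(1,1,1,1,1,1,1,1,1,1,1,1).

Boundary ∂_3: C_3 → C_2 sends each 3-simplex σ to the alternating sum Σ_i (−1)^i (σ with its i-th vertex removed). For instance
  ∂[v_0,v_4,v_5,v_7] = [v_4,v_5,v_7] − [v_0,v_5,v_7] + [v_0,v_4,v_7] − [v_0,v_4,v_5],
  ∂[v_0,v_1,v_4,v_5] = [v_1,v_4,v_5] − [v_0,v_4,v_5] + [v_0,v_1,v_5] − [v_0,v_1,v_4].
This gives a 14×2 integer matrix of rank 2; reducing to Smith normal form yields diagonal entries (1,1).

From H_k ≅ ker(∂_k) / im(∂_{k+1}) we obtain:

  H_0: rank C_0 − rank ∂_1 = 10 − 9 = 1, and the invariant factors of ∂_1 are all 1, so H_0 = Z.

H_0 = Z.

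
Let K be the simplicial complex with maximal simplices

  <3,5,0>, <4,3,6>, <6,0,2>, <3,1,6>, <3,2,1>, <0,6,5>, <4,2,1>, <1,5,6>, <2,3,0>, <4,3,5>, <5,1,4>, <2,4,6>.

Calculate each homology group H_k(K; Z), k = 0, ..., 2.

Order the vertices as 0 < 1 < 2 < 3 < 4 < 5 < 6. Listing each simplex with vertices in this order, K has dimension 2 with simplices:

  0-simplices (7): [0], [1], [2], [3], [4], [5], [6]
  1-simplices (18): [0,2], [0,3], [0,5], [0,6], [1,2], [1,3], [1,4], [1,5], [1,6], [2,3], [2,4], [2,6], [3,4], [3,5], [3,6], [4,5], [4,6], [5,6]
  2-simplices (12): [0,2,3], [0,2,6], [0,3,5], [0,5,6], [1,2,3], [1,2,4], [1,3,6], [1,4,5], [1,5,6], [2,4,6], [3,4,5], [3,4,6]

giving chain groups C_0 ≅ Z^7, C_1 ≅ Z^18, C_2 ≅ Z^12.

The boundary map ∂_1: C_1 → C_0 is given by ∂[p,q] = [q] − [p].
The 7×18 boundary matrix has rank 6 and Smith normal form diag(1,1,1,1,1,1).

The boundary map ∂_2: C_2 → C_1 acts by ∂[p,q,r] = [q,r] − [p,r] + [p,q]. For instance
  ∂[3,4,6] = [4,6] − [3,6] + [3,4],
  ∂[1,5,6] = [5,6] − [1,6] + [1,5].
This gives a 18×12 integer matrix of rank 12; reducing to Smith normal form yields diagonal entries (1,1,1,1,1,1,1,1,1,1,1,2).

From H_k ≅ ker(∂_k) / im(∂_{k+1}) we obtain:

  H_0: rank C_0 − rank ∂_1 = 7 − 6 = 1, and the invariant factors of ∂_1 are all 1, so H_0 ≅ Z.
  H_1: rank ker ∂_1 − rank ∂_2 = (18 − 6) − 12 = 0, and ∂_2 has invariant factor 2 > 1, so H_1 ≅ Z/2Z.
  H_2: rank ker ∂_2 − rank ∂_3 = (12 − 12) − 0 = 0, and there is no ∂_3, so H_2 ≅ 0.

(K is a triangulation of the real projective plane RP^2.)

H_0 = Z,  H_1 = Z/2Z,  H_2 = 0.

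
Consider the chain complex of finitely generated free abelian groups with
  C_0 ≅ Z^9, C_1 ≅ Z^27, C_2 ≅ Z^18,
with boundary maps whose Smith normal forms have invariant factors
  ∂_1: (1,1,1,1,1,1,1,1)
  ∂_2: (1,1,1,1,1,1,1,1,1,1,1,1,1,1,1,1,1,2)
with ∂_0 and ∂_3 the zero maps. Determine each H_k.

H_0 ≅ Z,  H_1 ≅ Z ⊕ Z/2Z,  H_2 = 0.

H_0: b_0 = 9 − 0 − 8 = 1; torsion from ∂_1 factors > 1: none. So H_0 ≅ Z.
H_1: b_1 = 27 − 8 − 18 = 1; torsion from ∂_2 factors > 1: [2]. So H_1 ≅ Z ⊕ Z/2Z.
H_2: b_2 = 18 − 18 − 0 = 0; torsion from ∂_3 factors > 1: none. So H_2 ≅ 0.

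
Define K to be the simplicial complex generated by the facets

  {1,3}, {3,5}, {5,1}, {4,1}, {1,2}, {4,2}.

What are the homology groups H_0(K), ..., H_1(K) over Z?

Take the total order 1 < 2 < 3 < 4 < 5 on the vertex set. Then K (dimension 1) consists of the simplices:

  0-simplices (5): [1], [2], [3], [4], [5]
  1-simplices (6): [1,2], [1,3], [1,4], [1,5], [2,4], [3,5]

so the chain groups are C_0 ≅ Z^5, C_1 ≅ Z^6.

The boundary map ∂_1: C_1 → C_0 is given by ∂[p,q] = [q] − [p].
This gives a 5×6 integer matrix of rank 4; reducing to Smith normal form yields diagonal entries (1,1,1,1).

From H_k ≅ ker(∂_k) / im(∂_{k+1}) we obtain:

  H_0: rank C_0 − rank ∂_1 = 5 − 4 = 1, and the invariant factors of ∂_1 are all 1, so H_0 ≅ Z.
  H_1: rank ker ∂_1 − rank ∂_2 = (6 − 4) − 0 = 2, and there is no ∂_2, so H_1 ≅ Z^2.

As a check, the Euler characteristic is 5 − 6 = -1, which agrees with 1 − 2 = -1.

H_0 ≅ Z,  H_1 ≅ Z^2.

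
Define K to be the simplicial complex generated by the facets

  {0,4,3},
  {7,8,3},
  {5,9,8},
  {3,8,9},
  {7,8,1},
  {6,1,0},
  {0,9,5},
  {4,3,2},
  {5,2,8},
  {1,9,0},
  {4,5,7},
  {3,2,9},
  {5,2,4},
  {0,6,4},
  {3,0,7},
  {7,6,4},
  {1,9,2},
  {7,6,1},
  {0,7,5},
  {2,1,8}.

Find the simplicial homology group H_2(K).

Take the total order 0 < 1 < 2 < 3 < 4 < 5 < 6 < 7 < 8 < 9 on the vertex set. Then K (dimension 2) consists of the simplices:

  0-simplices (10): [0], [1], [2], [3], [4], [5], [6], [7], [8], [9]
  1-simplices (30): (30 of them)
  2-simplices (20): (20 of them)

Hence C_0 ≅ Z^10, C_1 ≅ Z^30, C_2 ≅ Z^20.

The boundary map ∂_1: C_1 → C_0 maps an edge to its endpoints' difference, ∂[p,q] = q − p. For instance
  ∂[5,9] = [9] − [5].
As a 10×30 matrix over Z this has rank 9, with invariant factors (1,1,1,1,1,1,1,1,1).

∂_2: C_2 → C_1 sends each 2-simplex [p,q,r] to [q,r] − [p,r] + [p,q]. For instance
  ∂[0,5,9] = [5,9] − [0,9] + [0,5],
  ∂[0,4,6] = [4,6] − [0,6] + [0,4].
The 30×20 boundary matrix has rank 20 and Smith normal form diag(1,1,1,1,1,1,1,1,1,1,1,1,1,1,1,1,1,1,1,2).

Now H_k = ker ∂_k / im ∂_{k+1}, so:

  H_2: rank ker ∂_2 − rank ∂_3 = (20 − 20) − 0 = 0, and there is no ∂_3, so H_2 = 0.

H_2 = 0.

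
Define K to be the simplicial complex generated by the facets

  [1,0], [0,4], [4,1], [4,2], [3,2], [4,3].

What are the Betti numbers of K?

b_0 = 1, b_1 = 2.

We work with the vertex ordering 0 < 1 < 2 < 3 < 4. The simplices of K, each written with vertices in increasing order, are:

  0-simplices (5): [0], [1], [2], [3], [4]
  1-simplices (6): [0,1], [0,4], [1,4], [2,3], [2,4], [3,4]

giving chain groups C_0 ≅ Z^5, C_1 ≅ Z^6.

The boundary map ∂_1: C_1 → C_0 maps an edge to its endpoints' difference, ∂[p,q] = q − p. For instance
  ∂[2,4] = [4] − [2].
As a 5×6 matrix over Z this has rank 4, with invariant factors (1,1,1,1).

Computing H_k = (kernel of ∂_k) / (image of ∂_{k+1}):

  H_0: rank C_0 − rank ∂_1 = 5 − 4 = 1, and the invariant factors of ∂_1 are all 1, so H_0 ≅ Z.
  H_1: rank ker ∂_1 − rank ∂_2 = (6 − 4) − 0 = 2, and there is no ∂_2, so H_1 ≅ Z^2.

Hence the Betti numbers are b_0 = 1, b_1 = 2.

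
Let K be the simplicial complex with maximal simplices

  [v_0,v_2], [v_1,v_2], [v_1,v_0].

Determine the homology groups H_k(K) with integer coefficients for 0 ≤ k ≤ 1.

H_0 = Z,  H_1 = Z.

Order the vertices as v_0 < v_1 < v_2. Listing each simplex with vertices in this order, K has dimension 1 with simplices:

  0-simplices (3): [v_0], [v_1], [v_2]
  1-simplices (3): [v_0,v_1], [v_0,v_2], [v_1,v_2]

giving chain groups C_0 ≅ Z^3, C_1 ≅ Z^3.

∂_1: C_1 → C_0 sends each edge [p,q] (with p < q) to q − p. For instance
  ∂[v_0,v_1] = [v_1] − [v_0].
The resulting 3×3 matrix has rank 2, and its Smith normal form has invariant factors (1,1).

From H_k ≅ ker(∂_k) / im(∂_{k+1}) we obtain:

  H_0: rank C_0 − rank ∂_1 = 3 − 2 = 1, and the invariant factors of ∂_1 are all 1, so H_0 = Z.
  H_1: rank ker ∂_1 − rank ∂_2 = (3 − 2) − 0 = 1, and there is no ∂_2, so H_1 = Z.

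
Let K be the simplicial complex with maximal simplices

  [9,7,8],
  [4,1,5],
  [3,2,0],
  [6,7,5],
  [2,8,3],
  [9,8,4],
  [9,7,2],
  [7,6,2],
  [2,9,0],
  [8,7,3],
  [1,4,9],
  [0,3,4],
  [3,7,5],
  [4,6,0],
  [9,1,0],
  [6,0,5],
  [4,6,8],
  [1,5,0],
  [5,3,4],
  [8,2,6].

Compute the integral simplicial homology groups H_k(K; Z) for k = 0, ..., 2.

K has 10 vertices, 30 edges, 20 triangles.
rank ∂_0 = 0, rank ∂_1 = 9 ⇒ b_0 = 10 − 0 − 9 = 1; all invariant factors of ∂_1 are 1 so no torsion. So H_0 ≅ Z.
rank ∂_1 = 9, rank ∂_2 = 20 ⇒ b_1 = 30 − 9 − 20 = 1; ∂_2 has invariant factor(s) [2] giving torsion. So H_1 ≅ Z × Z/2.
rank ∂_2 = 20, rank ∂_3 = 0 ⇒ b_2 = 20 − 20 − 0 = 0. So H_2 ≅ 0.

H_0 = Z,  H_1 = Z × Z/2,  H_2 = 0.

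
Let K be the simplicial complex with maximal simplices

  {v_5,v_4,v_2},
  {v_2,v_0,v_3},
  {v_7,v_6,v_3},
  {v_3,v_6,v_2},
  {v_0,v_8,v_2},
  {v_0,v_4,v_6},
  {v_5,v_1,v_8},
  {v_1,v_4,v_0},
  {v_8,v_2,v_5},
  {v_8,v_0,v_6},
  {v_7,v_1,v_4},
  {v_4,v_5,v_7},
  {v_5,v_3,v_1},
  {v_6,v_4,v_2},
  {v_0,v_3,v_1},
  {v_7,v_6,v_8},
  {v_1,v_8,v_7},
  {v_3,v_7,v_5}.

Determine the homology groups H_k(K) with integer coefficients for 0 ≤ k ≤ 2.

We work with the vertex ordering v_0 < v_1 < v_2 < v_3 < v_4 < v_5 < v_6 < v_7 < v_8. The simplices of K, each written with vertices in increasing order, are:

  0-simplices (9): [v_0], [v_1], [v_2], [v_3], [v_4], [v_5], [v_6], [v_7], [v_8]
  1-simplices (27): (27 of them)
  2-simplices (18): (18 of them)

so the chain groups are C_0 ≅ Z^9, C_1 ≅ Z^27, C_2 ≅ Z^18.

The boundary map ∂_1: C_1 → C_0 maps an edge to its endpoints' difference, ∂[p,q] = q − p. For instance
  ∂[v_0,v_4] = [v_4] − [v_0].
The 9×27 boundary matrix has rank 8 and Smith normal form diag(1,1,1,1,1,1,1,1).

∂_2: C_2 → C_1 acts by ∂[p,q,r] = [q,r] − [p,r] + [p,q]. For instance
  ∂[v_2,v_4,v_5] = [v_4,v_5] − [v_2,v_5] + [v_2,v_4],
  ∂[v_0,v_1,v_3] = [v_1,v_3] − [v_0,v_3] + [v_0,v_1].
The resulting 27×18 matrix has rank 18, and its Smith normal form has invariant factors (1,1,1,1,1,1,1,1,1,1,1,1,1,1,1,1,1,2).

Now H_k = ker ∂_k / im ∂_{k+1}, so:

  H_0: rank C_0 − rank ∂_1 = 9 − 8 = 1, and the invariant factors of ∂_1 are all 1, so H_0 = Z.
  H_1: rank ker ∂_1 − rank ∂_2 = (27 − 8) − 18 = 1, and ∂_2 has invariant factor 2 > 1, so H_1 = Z ⊕ Z/2.
  H_2: rank ker ∂_2 − rank ∂_3 = (18 − 18) − 0 = 0, and there is no ∂_3, so H_2 = 0.

(K is a triangulation of the Klein bottle.)

H_0 ≅ Z,  H_1 ≅ Z ⊕ Z/2,  H_2 = 0.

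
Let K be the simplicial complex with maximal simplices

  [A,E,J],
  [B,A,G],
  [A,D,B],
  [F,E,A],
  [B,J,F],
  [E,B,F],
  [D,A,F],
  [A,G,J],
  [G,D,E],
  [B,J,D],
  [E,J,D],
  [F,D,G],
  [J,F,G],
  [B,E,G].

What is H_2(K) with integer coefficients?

H_2 ≅ Z.

We work with the vertex ordering A < B < D < E < F < G < J. The simplices of K, each written with vertices in increasing order, are:

  0-simplices (7): A, B, D, E, F, G, J
  1-simplices (21): AB, AD, AE, AF, AG, AJ, BD, BE, BF, BG, BJ, DE, DF, DG, DJ, EF, EG, EJ, FG, FJ, GJ
  2-simplices (14): ABD, ABG, ADF, AEF, AEJ, AGJ, BDJ, BEF, BEG, BFJ, DEG, DEJ, DFG, FGJ

Hence C_0 ≅ Z^7, C_1 ≅ Z^21, C_2 ≅ Z^14.

∂_1: C_1 → C_0 maps an edge to its endpoints' difference, ∂[p,q] = q − p.
As a 7×21 matrix over Z this has rank 6, with invariant factors (1,1,1,1,1,1).

The boundary map ∂_2: C_2 → C_1 sends each 2-simplex [p,q,r] to [q,r] − [p,r] + [p,q]. For instance
  ∂AEF = EF − AF + AE,
  ∂FGJ = GJ − FJ + FG.
The resulting 21×14 matrix has rank 13, and its Smith normal form has invariant factors (1,1,1,1,1,1,1,1,1,1,1,1,1).

From H_k ≅ ker(∂_k) / im(∂_{k+1}) we obtain:

  H_2: rank ker ∂_2 − rank ∂_3 = (14 − 13) − 0 = 1, and there is no ∂_3, so H_2 ≅ Z.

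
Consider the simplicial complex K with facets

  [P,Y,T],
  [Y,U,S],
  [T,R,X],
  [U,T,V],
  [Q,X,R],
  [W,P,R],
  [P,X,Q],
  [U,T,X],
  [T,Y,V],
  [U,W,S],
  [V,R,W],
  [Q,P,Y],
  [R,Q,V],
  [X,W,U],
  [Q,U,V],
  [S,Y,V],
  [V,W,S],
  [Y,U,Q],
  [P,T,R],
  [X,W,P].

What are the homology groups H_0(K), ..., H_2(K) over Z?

H_0 ≅ Z,  H_1 ≅ Z × Z/2,  H_2 = 0.

Fix the vertex order P < Q < R < S < T < U < V < W < X < Y and write every simplex with vertices in increasing order. Then dim K = 2 and the simplices of K are:

  0-simplices (10): P, Q, R, S, T, U, V, W, X, Y
  1-simplices (30): PQ, PR, PT, PW, PX, PY, QR, QU, QV, QX, QY, RT, RV, RW, RX, SU, SV, SW, SY, TU, TV, TX, TY, UV, UW, UX, UY, VW, VY, WX
  2-simplices (20): PQX, PQY, PRT, PRW, PTY, PWX, QRV, QRX, QUV, QUY, RTX, RVW, SUW, SUY, SVW, SVY, TUV, TUX, TVY, UWX

giving chain groups C_0 ≅ Z^10, C_1 ≅ Z^30, C_2 ≅ Z^20.

Boundary ∂_1: C_1 → C_0 maps an edge to its endpoints' difference, ∂[p,q] = q − p.
As a 10×30 matrix over Z this has rank 9, with invariant factors (1,1,1,1,1,1,1,1,1).

The boundary map ∂_2: C_2 → C_1 acts by ∂[p,q,r] = [q,r] − [p,r] + [p,q]. For instance
  ∂PRT = RT − PT + PR,
  ∂PWX = WX − PX + PW.
This gives a 30×20 integer matrix of rank 20; reducing to Smith normal form yields diagonal entries (1,1,1,1,1,1,1,1,1,1,1,1,1,1,1,1,1,1,1,2).

Reading off H_k = ker ∂_k / im ∂_{k+1}:

  H_0: rank C_0 − rank ∂_1 = 10 − 9 = 1, and the invariant factors of ∂_1 are all 1, so H_0 ≅ Z.
  H_1: rank ker ∂_1 − rank ∂_2 = (30 − 9) − 20 = 1, and ∂_2 has invariant factor 2 > 1, so H_1 ≅ Z × Z/2.
  H_2: rank ker ∂_2 − rank ∂_3 = (20 − 20) − 0 = 0, and there is no ∂_3, so H_2 ≅ 0.

(K is a triangulation of the Klein bottle.)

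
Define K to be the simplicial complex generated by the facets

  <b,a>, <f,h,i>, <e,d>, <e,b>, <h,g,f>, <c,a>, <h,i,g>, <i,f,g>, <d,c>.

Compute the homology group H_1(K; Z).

Fix the vertex order a < b < c < d < e < f < g < h < i and write every simplex with vertices in increasing order. Then dim K = 2 and the simplices of K are:

  0-simplices (9): a, b, c, d, e, f, g, h, i
  1-simplices (11): ab, ac, be, cd, de, fg, fh, fi, gh, gi, hi
  2-simplices (4): fgh, fgi, fhi, ghi

so the chain groups are C_0 ≅ Z^9, C_1 ≅ Z^11, C_2 ≅ Z^4.

∂_1: C_1 → C_0 sends each edge [p,q] (with p < q) to q − p. For instance
  ∂ac = c − a.
This gives a 9×11 integer matrix of rank 7; reducing to Smith normal form yields diagonal entries (1,1,1,1,1,1,1).

The boundary map ∂_2: C_2 → C_1 sends each 2-simplex [p,q,r] to [q,r] − [p,r] + [p,q]. For instance
  ∂fhi = hi − fi + fh,
  ∂fgh = gh − fh + fg.
This gives a 11×4 integer matrix of rank 3; reducing to Smith normal form yields diagonal entries (1,1,1).

Reading off H_k = ker ∂_k / im ∂_{k+1}:

  H_1: rank ker ∂_1 − rank ∂_2 = (11 − 7) − 3 = 1, and the invariant factors of ∂_2 are all 1, so H_1 = Z.

(K is a triangulation of the disjoint union of the circle S^1 and the 2-sphere S^2.)

H_1 ≅ Z.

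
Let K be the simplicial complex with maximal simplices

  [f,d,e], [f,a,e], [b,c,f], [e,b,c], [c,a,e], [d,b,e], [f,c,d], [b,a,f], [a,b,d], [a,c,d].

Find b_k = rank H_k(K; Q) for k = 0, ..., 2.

b_0 = 1, b_1 = 0, b_2 = 0.

Take the total order a < b < c < d < e < f on the vertex set. Then K (dimension 2) consists of the simplices:

  0-simplices (6): a, b, c, d, e, f
  1-simplices (15): ab, ac, ad, ae, af, bc, bd, be, bf, cd, ce, cf, de, df, ef
  2-simplices (10): abd, abf, acd, ace, aef, bce, bcf, bde, cdf, def

Hence C_0 ≅ Z^6, C_1 ≅ Z^15, C_2 ≅ Z^10.

Boundary ∂_1: C_1 → C_0 is given by ∂[p,q] = [q] − [p].
As a 6×15 matrix over Z this has rank 5, with invariant factors (1,1,1,1,1).

∂_2: C_2 → C_1 acts by ∂[p,q,r] = [q,r] − [p,r] + [p,q]. For instance
  ∂aef = ef − af + ae,
  ∂acd = cd − ad + ac.
As a 15×10 matrix over Z this has rank 10, with invariant factors (1,1,1,1,1,1,1,1,1,2).

From H_k ≅ ker(∂_k) / im(∂_{k+1}) we obtain:

  H_0: rank C_0 − rank ∂_1 = 6 − 5 = 1, and the invariant factors of ∂_1 are all 1, so H_0 = Z.
  H_1: rank ker ∂_1 − rank ∂_2 = (15 − 5) − 10 = 0, and ∂_2 has invariant factor 2 > 1, so H_1 = Z/2.
  H_2: rank ker ∂_2 − rank ∂_3 = (10 − 10) − 0 = 0, and there is no ∂_3, so H_2 = 0.

Hence the Betti numbers are b_0 = 1, b_1 = 0, b_2 = 0.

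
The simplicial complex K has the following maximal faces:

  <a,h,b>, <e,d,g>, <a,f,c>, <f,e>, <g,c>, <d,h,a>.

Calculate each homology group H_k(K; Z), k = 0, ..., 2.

H_0 ≅ Z,  H_1 ≅ Z^2,  H_2 = 0.

Order the vertices as a < b < c < d < e < f < g < h. Listing each simplex with vertices in this order, K has dimension 2 with simplices:

  0-simplices (8): a, b, c, d, e, f, g, h
  1-simplices (13): ab, ac, ad, af, ah, bh, cf, cg, de, dg, dh, ef, eg
  2-simplices (4): abh, acf, adh, deg

giving chain groups C_0 ≅ Z^8, C_1 ≅ Z^13, C_2 ≅ Z^4.

∂_1: C_1 → C_0 sends each edge [p,q] (with p < q) to q − p. For instance
  ∂ac = c − a.
The resulting 8×13 matrix has rank 7, and its Smith normal form has invariant factors (1,1,1,1,1,1,1).

∂_2: C_2 → C_1 maps a triangle to the signed sum of its edges. For instance
  ∂acf = cf − af + ac,
  ∂deg = eg − dg + de.
The resulting 13×4 matrix has rank 4, and its Smith normal form has invariant factors (1,1,1,1).

Computing H_k = (kernel of ∂_k) / (image of ∂_{k+1}):

  H_0: rank C_0 − rank ∂_1 = 8 − 7 = 1, and the invariant factors of ∂_1 are all 1, so H_0 ≅ Z.
  H_1: rank ker ∂_1 − rank ∂_2 = (13 − 7) − 4 = 2, and the invariant factors of ∂_2 are all 1, so H_1 ≅ Z^2.
  H_2: rank ker ∂_2 − rank ∂_3 = (4 − 4) − 0 = 0, and there is no ∂_3, so H_2 ≅ 0.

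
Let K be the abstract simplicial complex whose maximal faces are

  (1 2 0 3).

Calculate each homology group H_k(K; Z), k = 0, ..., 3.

Fix the vertex order 0 < 1 < 2 < 3 and write every simplex with vertices in increasing order. Then dim K = 3 and the simplices of K are:

  0-simplices (4): [0], [1], [2], [3]
  1-simplices (6): [0,1], [0,2], [0,3], [1,2], [1,3], [2,3]
  2-simplices (4): [0,1,2], [0,1,3], [0,2,3], [1,2,3]
  3-simplices (1): [0,1,2,3]

Hence C_0 ≅ Z^4, C_1 ≅ Z^6, C_2 ≅ Z^4, C_3 ≅ Z^1.

The boundary map ∂_1: C_1 → C_0 is given by ∂[p,q] = [q] − [p]. For instance
  ∂[1,3] = [3] − [1].
This gives a 4×6 integer matrix of rank 3; reducing to Smith normal form yields diagonal entries (1,1,1).

The boundary map ∂_2: C_2 → C_1 acts by ∂[p,q,r] = [q,r] − [p,r] + [p,q]. For instance
  ∂[0,1,3] = [1,3] − [0,3] + [0,1],
  ∂[0,2,3] = [2,3] − [0,3] + [0,2].
This gives a 6×4 integer matrix of rank 3; reducing to Smith normal form yields diagonal entries (1,1,1).

Boundary ∂_3: C_3 → C_2 sends each 3-simplex σ to the alternating sum Σ_i (−1)^i (σ with its i-th vertex removed). For instance
  ∂[0,1,2,3] = [1,2,3] − [0,2,3] + [0,1,3] − [0,1,2].
This gives a 4×1 integer matrix of rank 1; reducing to Smith normal form yields diagonal entries (1).

Computing H_k = (kernel of ∂_k) / (image of ∂_{k+1}):

  H_0: rank C_0 − rank ∂_1 = 4 − 3 = 1, and the invariant factors of ∂_1 are all 1, so H_0 = Z.
  H_1: rank ker ∂_1 − rank ∂_2 = (6 − 3) − 3 = 0, and the invariant factors of ∂_2 are all 1, so H_1 = 0.
  H_2: rank ker ∂_2 − rank ∂_3 = (4 − 3) − 1 = 0, and the invariant factors of ∂_3 are all 1, so H_2 = 0.
  H_3: rank ker ∂_3 − rank ∂_4 = (1 − 1) − 0 = 0, and there is no ∂_4, so H_3 = 0.

H_0 ≅ Z,  H_1 = 0,  H_2 = 0,  H_3 = 0.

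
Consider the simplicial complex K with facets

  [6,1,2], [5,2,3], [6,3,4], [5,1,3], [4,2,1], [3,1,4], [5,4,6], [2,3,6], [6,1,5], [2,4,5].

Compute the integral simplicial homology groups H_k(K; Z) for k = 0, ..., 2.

H_0 ≅ Z,  H_1 ≅ Z/2Z,  H_2 = 0.

Take the total order 1 < 2 < 3 < 4 < 5 < 6 on the vertex set. Then K (dimension 2) consists of the simplices:

  0-simplices (6): [1], [2], [3], [4], [5], [6]
  1-simplices (15): [1,2], [1,3], [1,4], [1,5], [1,6], [2,3], [2,4], [2,5], [2,6], [3,4], [3,5], [3,6], [4,5], [4,6], [5,6]
  2-simplices (10): [1,2,4], [1,2,6], [1,3,4], [1,3,5], [1,5,6], [2,3,5], [2,3,6], [2,4,5], [3,4,6], [4,5,6]

Hence C_0 ≅ Z^6, C_1 ≅ Z^15, C_2 ≅ Z^10.

Boundary ∂_1: C_1 → C_0 sends each edge [p,q] (with p < q) to q − p.
This gives a 6×15 integer matrix of rank 5; reducing to Smith normal form yields diagonal entries (1,1,1,1,1).

The boundary map ∂_2: C_2 → C_1 acts by ∂[p,q,r] = [q,r] − [p,r] + [p,q]. For instance
  ∂[1,3,4] = [3,4] − [1,4] + [1,3],
  ∂[1,2,6] = [2,6] − [1,6] + [1,2].
The 15×10 boundary matrix has rank 10 and Smith normal form diag(1,1,1,1,1,1,1,1,1,2).

Reading off H_k = ker ∂_k / im ∂_{k+1}:

  H_0: rank C_0 − rank ∂_1 = 6 − 5 = 1, and the invariant factors of ∂_1 are all 1, so H_0 ≅ Z.
  H_1: rank ker ∂_1 − rank ∂_2 = (15 − 5) − 10 = 0, and ∂_2 has invariant factor 2 > 1, so H_1 ≅ Z/2Z.
  H_2: rank ker ∂_2 − rank ∂_3 = (10 − 10) − 0 = 0, and there is no ∂_3, so H_2 ≅ 0.

(K is a triangulation of the real projective plane RP^2.)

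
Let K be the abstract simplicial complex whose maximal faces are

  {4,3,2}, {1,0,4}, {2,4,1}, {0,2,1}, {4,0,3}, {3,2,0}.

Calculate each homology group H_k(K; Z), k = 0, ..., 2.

Fix the vertex order 0 < 1 < 2 < 3 < 4 and write every simplex with vertices in increasing order. Then dim K = 2 and the simplices of K are:

  0-simplices (5): [0], [1], [2], [3], [4]
  1-simplices (9): [0,1], [0,2], [0,3], [0,4], [1,2], [1,4], [2,3], [2,4], [3,4]
  2-simplices (6): [0,1,2], [0,1,4], [0,2,3], [0,3,4], [1,2,4], [2,3,4]

so the chain groups are C_0 ≅ Z^5, C_1 ≅ Z^9, C_2 ≅ Z^6.

The boundary map ∂_1: C_1 → C_0 sends each edge [p,q] (with p < q) to q − p. For instance
  ∂[3,4] = [4] − [3].
The 5×9 boundary matrix has rank 4 and Smith normal form diag(1,1,1,1).

The boundary map ∂_2: C_2 → C_1 maps a triangle to the signed sum of its edges. For instance
  ∂[0,3,4] = [3,4] − [0,4] + [0,3],
  ∂[2,3,4] = [3,4] − [2,4] + [2,3].
The 9×6 boundary matrix has rank 5 and Smith normal form diag(1,1,1,1,1).

Reading off H_k = ker ∂_k / im ∂_{k+1}:

  H_0: rank C_0 − rank ∂_1 = 5 − 4 = 1, and the invariant factors of ∂_1 are all 1, so H_0 ≅ Z.
  H_1: rank ker ∂_1 − rank ∂_2 = (9 − 4) − 5 = 0, and the invariant factors of ∂_2 are all 1, so H_1 ≅ 0.
  H_2: rank ker ∂_2 − rank ∂_3 = (6 − 5) − 0 = 1, and there is no ∂_3, so H_2 ≅ Z.

H_0 = Z,  H_1 = 0,  H_2 = Z.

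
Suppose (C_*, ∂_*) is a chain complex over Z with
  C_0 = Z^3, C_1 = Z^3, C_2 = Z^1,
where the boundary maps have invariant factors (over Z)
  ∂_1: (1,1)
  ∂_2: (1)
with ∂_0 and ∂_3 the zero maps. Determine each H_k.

H_0 ≅ Z,  H_1 = 0,  H_2 = 0.

H_0: b_0 = 3 − 0 − 2 = 1; torsion from ∂_1 factors > 1: none. So H_0 ≅ Z.
H_1: b_1 = 3 − 2 − 1 = 0; torsion from ∂_2 factors > 1: none. So H_1 ≅ 0.
H_2: b_2 = 1 − 1 − 0 = 0; torsion from ∂_3 factors > 1: none. So H_2 ≅ 0.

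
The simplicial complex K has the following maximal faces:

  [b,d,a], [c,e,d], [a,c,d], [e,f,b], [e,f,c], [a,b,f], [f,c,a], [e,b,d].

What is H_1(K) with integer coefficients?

Fix the vertex order a < b < c < d < e < f and write every simplex with vertices in increasing order. Then dim K = 2 and the simplices of K are:

  0-simplices (6): a, b, c, d, e, f
  1-simplices (12): ab, ac, ad, af, bd, be, bf, cd, ce, cf, de, ef
  2-simplices (8): abd, abf, acd, acf, bde, bef, cde, cef

giving chain groups C_0 ≅ Z^6, C_1 ≅ Z^12, C_2 ≅ Z^8.

∂_1: C_1 → C_0 is given by ∂[p,q] = [q] − [p]. For instance
  ∂cd = d − c.
As a 6×12 matrix over Z this has rank 5, with invariant factors (1,1,1,1,1).

∂_2: C_2 → C_1 sends each 2-simplex [p,q,r] to [q,r] − [p,r] + [p,q]. For instance
  ∂abd = bd − ad + ab,
  ∂abf = bf − af + ab.
As a 12×8 matrix over Z this has rank 7, with invariant factors (1,1,1,1,1,1,1).

Now H_k = ker ∂_k / im ∂_{k+1}, so:

  H_1: rank ker ∂_1 − rank ∂_2 = (12 − 5) − 7 = 0, and the invariant factors of ∂_2 are all 1, so H_1 = 0.

(K is a triangulation of the 2-sphere S^2.)

H_1 ≅ 0.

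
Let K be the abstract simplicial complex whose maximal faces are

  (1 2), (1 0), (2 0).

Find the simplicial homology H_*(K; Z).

We work with the vertex ordering 0 < 1 < 2. The simplices of K, each written with vertices in increasing order, are:

  0-simplices (3): [0], [1], [2]
  1-simplices (3): [0,1], [0,2], [1,2]

giving chain groups C_0 ≅ Z^3, C_1 ≅ Z^3.

The boundary map ∂_1: C_1 → C_0 sends each edge [p,q] (with p < q) to q − p.
The 3×3 boundary matrix has rank 2 and Smith normal form diag(1,1).

Reading off H_k = ker ∂_k / im ∂_{k+1}:

  H_0: rank C_0 − rank ∂_1 = 3 − 2 = 1, and the invariant factors of ∂_1 are all 1, so H_0 = Z.
  H_1: rank ker ∂_1 − rank ∂_2 = (3 − 2) − 0 = 1, and there is no ∂_2, so H_1 = Z.

H_0 = Z,  H_1 = Z.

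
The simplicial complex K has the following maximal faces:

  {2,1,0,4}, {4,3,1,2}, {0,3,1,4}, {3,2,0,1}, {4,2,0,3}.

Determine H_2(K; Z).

H_2 = 0.

Order the vertices as 0 < 1 < 2 < 3 < 4. Listing each simplex with vertices in this order, K has dimension 3 with simplices:

  0-simplices (5): [0], [1], [2], [3], [4]
  1-simplices (10): [0,1], [0,2], [0,3], [0,4], [1,2], [1,3], [1,4], [2,3], [2,4], [3,4]
  2-simplices (10): [0,1,2], [0,1,3], [0,1,4], [0,2,3], [0,2,4], [0,3,4], [1,2,3], [1,2,4], [1,3,4], [2,3,4]
  3-simplices (5): [0,1,2,3], [0,1,2,4], [0,1,3,4], [0,2,3,4], [1,2,3,4]

giving chain groups C_0 ≅ Z^5, C_1 ≅ Z^10, C_2 ≅ Z^10, C_3 ≅ Z^5.

The boundary map ∂_1: C_1 → C_0 maps an edge to its endpoints' difference, ∂[p,q] = q − p.
As a 5×10 matrix over Z this has rank 4, with invariant factors (1,1,1,1).

The boundary map ∂_2: C_2 → C_1 maps a triangle to the signed sum of its edges. For instance
  ∂[0,3,4] = [3,4] − [0,4] + [0,3],
  ∂[0,1,3] = [1,3] − [0,3] + [0,1].
As a 10×10 matrix over Z this has rank 6, with invariant factors (1,1,1,1,1,1).

Boundary ∂_3: C_3 → C_2 sends each 3-simplex σ to the alternating sum Σ_i (−1)^i (σ with its i-th vertex removed). For instance
  ∂[0,1,2,3] = [1,2,3] − [0,2,3] + [0,1,3] − [0,1,2],
  ∂[0,2,3,4] = [2,3,4] − [0,3,4] + [0,2,4] − [0,2,3].
This gives a 10×5 integer matrix of rank 4; reducing to Smith normal form yields diagonal entries (1,1,1,1).

Computing H_k = (kernel of ∂_k) / (image of ∂_{k+1}):

  H_2: rank ker ∂_2 − rank ∂_3 = (10 − 6) − 4 = 0, and the invariant factors of ∂_3 are all 1, so H_2 ≅ 0.

(K is a triangulation of the 3-sphere S^3.)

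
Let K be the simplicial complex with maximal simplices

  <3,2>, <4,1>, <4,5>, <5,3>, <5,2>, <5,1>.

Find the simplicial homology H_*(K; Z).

H_0 ≅ Z,  H_1 ≅ Z^2.

Take the total order 1 < 2 < 3 < 4 < 5 on the vertex set. Then K (dimension 1) consists of the simplices:

  0-simplices (5): [1], [2], [3], [4], [5]
  1-simplices (6): [1,4], [1,5], [2,3], [2,5], [3,5], [4,5]

giving chain groups C_0 ≅ Z^5, C_1 ≅ Z^6.

∂_1: C_1 → C_0 sends each edge [p,q] (with p < q) to q − p.
As a 5×6 matrix over Z this has rank 4, with invariant factors (1,1,1,1).

Reading off H_k = ker ∂_k / im ∂_{k+1}:

  H_0: rank C_0 − rank ∂_1 = 5 − 4 = 1, and the invariant factors of ∂_1 are all 1, so H_0 = Z.
  H_1: rank ker ∂_1 − rank ∂_2 = (6 − 4) − 0 = 2, and there is no ∂_2, so H_1 = Z^2.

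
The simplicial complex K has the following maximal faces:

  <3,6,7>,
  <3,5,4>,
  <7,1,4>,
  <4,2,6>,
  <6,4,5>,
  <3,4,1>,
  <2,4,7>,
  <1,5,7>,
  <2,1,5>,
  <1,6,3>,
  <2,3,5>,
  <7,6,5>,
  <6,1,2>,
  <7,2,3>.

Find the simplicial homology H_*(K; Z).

H_0 = Z,  H_1 = Z^2,  H_2 = Z.

K has 7 vertices, 21 edges, 14 triangles.
rank ∂_0 = 0, rank ∂_1 = 6 ⇒ b_0 = 7 − 0 − 6 = 1; all invariant factors of ∂_1 are 1 so no torsion. So H_0 ≅ Z.
rank ∂_1 = 6, rank ∂_2 = 13 ⇒ b_1 = 21 − 6 − 13 = 2; all invariant factors of ∂_2 are 1 so no torsion. So H_1 ≅ Z^2.
rank ∂_2 = 13, rank ∂_3 = 0 ⇒ b_2 = 14 − 13 − 0 = 1. So H_2 ≅ Z.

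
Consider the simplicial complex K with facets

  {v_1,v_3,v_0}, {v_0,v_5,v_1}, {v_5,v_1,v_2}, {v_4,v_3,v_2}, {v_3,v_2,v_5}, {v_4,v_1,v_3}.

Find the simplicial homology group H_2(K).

Take the total order v_0 < v_1 < v_2 < v_3 < v_4 < v_5 on the vertex set. Then K (dimension 2) consists of the simplices:

  0-simplices (6): [v_0], [v_1], [v_2], [v_3], [v_4], [v_5]
  1-simplices (12): [v_0,v_1], [v_0,v_3], [v_0,v_5], [v_1,v_2], [v_1,v_3], [v_1,v_4], [v_1,v_5], [v_2,v_3], [v_2,v_4], [v_2,v_5], [v_3,v_4], [v_3,v_5]
  2-simplices (6): [v_0,v_1,v_3], [v_0,v_1,v_5], [v_1,v_2,v_5], [v_1,v_3,v_4], [v_2,v_3,v_4], [v_2,v_3,v_5]

Hence C_0 ≅ Z^6, C_1 ≅ Z^12, C_2 ≅ Z^6.

The boundary map ∂_1: C_1 → C_0 maps an edge to its endpoints' difference, ∂[p,q] = q − p.
As a 6×12 matrix over Z this has rank 5, with invariant factors (1,1,1,1,1).

∂_2: C_2 → C_1 sends each 2-simplex [p,q,r] to [q,r] − [p,r] + [p,q]. For instance
  ∂[v_2,v_3,v_4] = [v_3,v_4] − [v_2,v_4] + [v_2,v_3],
  ∂[v_0,v_1,v_5] = [v_1,v_5] − [v_0,v_5] + [v_0,v_1].
As a 12×6 matrix over Z this has rank 6, with invariant factors (1,1,1,1,1,1).

Now H_k = ker ∂_k / im ∂_{k+1}, so:

  H_2: rank ker ∂_2 − rank ∂_3 = (6 − 6) − 0 = 0, and there is no ∂_3, so H_2 ≅ 0.

(K is a triangulation of the cylinder S^1 x I.)

H_2 ≅ 0.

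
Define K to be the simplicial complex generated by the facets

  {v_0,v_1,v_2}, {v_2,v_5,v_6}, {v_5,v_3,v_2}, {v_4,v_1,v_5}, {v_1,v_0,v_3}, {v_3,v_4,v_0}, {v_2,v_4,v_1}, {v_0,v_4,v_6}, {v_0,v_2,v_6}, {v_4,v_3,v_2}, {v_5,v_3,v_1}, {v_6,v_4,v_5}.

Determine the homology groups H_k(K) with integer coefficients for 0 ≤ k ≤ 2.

K has 7 vertices, 18 edges, 12 triangles.
rank ∂_0 = 0, rank ∂_1 = 6 ⇒ b_0 = 7 − 0 − 6 = 1; all invariant factors of ∂_1 are 1 so no torsion. So H_0 = Z.
rank ∂_1 = 6, rank ∂_2 = 12 ⇒ b_1 = 18 − 6 − 12 = 0; ∂_2 has invariant factor(s) [2] giving torsion. So H_1 = Z/2.
rank ∂_2 = 12, rank ∂_3 = 0 ⇒ b_2 = 12 − 12 − 0 = 0. So H_2 = 0.

H_0 = Z,  H_1 = Z/2,  H_2 = 0.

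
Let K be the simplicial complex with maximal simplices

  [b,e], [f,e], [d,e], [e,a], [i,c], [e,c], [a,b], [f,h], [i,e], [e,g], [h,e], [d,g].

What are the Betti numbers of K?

b_0 = 1, b_1 = 4.

Take the total order a < b < c < d < e < f < g < h < i on the vertex set. Then K (dimension 1) consists of the simplices:

  0-simplices (9): a, b, c, d, e, f, g, h, i
  1-simplices (12): ab, ae, be, ce, ci, de, dg, ef, eg, eh, ei, fh

so the chain groups are C_0 ≅ Z^9, C_1 ≅ Z^12.

∂_1: C_1 → C_0 sends each edge [p,q] (with p < q) to q − p. For instance
  ∂ab = b − a.
This gives a 9×12 integer matrix of rank 8; reducing to Smith normal form yields diagonal entries (1,1,1,1,1,1,1,1).

Computing H_k = (kernel of ∂_k) / (image of ∂_{k+1}):

  H_0: rank C_0 − rank ∂_1 = 9 − 8 = 1, and the invariant factors of ∂_1 are all 1, so H_0 ≅ Z.
  H_1: rank ker ∂_1 − rank ∂_2 = (12 − 8) − 0 = 4, and there is no ∂_2, so H_1 ≅ Z^4.

Hence the Betti numbers are b_0 = 1, b_1 = 4.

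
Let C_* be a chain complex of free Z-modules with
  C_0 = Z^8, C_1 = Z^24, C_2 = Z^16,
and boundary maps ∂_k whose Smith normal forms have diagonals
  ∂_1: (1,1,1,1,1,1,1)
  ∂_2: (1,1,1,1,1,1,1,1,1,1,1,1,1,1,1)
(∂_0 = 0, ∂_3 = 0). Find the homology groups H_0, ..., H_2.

H_0: b_0 = 8 − 0 − 7 = 1; torsion from ∂_1 factors > 1: none. So H_0 ≅ Z.
H_1: b_1 = 24 − 7 − 15 = 2; torsion from ∂_2 factors > 1: none. So H_1 ≅ Z^2.
H_2: b_2 = 16 − 15 − 0 = 1; torsion from ∂_3 factors > 1: none. So H_2 ≅ Z.

H_0 ≅ Z,  H_1 ≅ Z^2,  H_2 ≅ Z.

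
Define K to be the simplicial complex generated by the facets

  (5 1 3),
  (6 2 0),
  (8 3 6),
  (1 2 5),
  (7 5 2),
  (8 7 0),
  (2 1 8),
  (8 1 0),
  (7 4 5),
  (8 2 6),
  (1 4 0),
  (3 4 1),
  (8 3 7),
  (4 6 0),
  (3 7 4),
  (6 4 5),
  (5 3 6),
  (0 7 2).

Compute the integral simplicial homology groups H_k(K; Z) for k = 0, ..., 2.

H_0 ≅ Z,  H_1 ≅ Z ⊕ Z/2,  H_2 = 0.

K has 9 vertices, 27 edges, 18 triangles.
rank ∂_0 = 0, rank ∂_1 = 8 ⇒ b_0 = 9 − 0 − 8 = 1; all invariant factors of ∂_1 are 1 so no torsion. So H_0 = Z.
rank ∂_1 = 8, rank ∂_2 = 18 ⇒ b_1 = 27 − 8 − 18 = 1; ∂_2 has invariant factor(s) [2] giving torsion. So H_1 = Z ⊕ Z/2.
rank ∂_2 = 18, rank ∂_3 = 0 ⇒ b_2 = 18 − 18 − 0 = 0. So H_2 = 0.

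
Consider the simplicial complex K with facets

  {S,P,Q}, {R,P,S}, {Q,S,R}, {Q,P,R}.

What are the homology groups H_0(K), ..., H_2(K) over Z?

Order the vertices as P < Q < R < S. Listing each simplex with vertices in this order, K has dimension 2 with simplices:

  0-simplices (4): P, Q, R, S
  1-simplices (6): PQ, PR, PS, QR, QS, RS
  2-simplices (4): PQR, PQS, PRS, QRS

giving chain groups C_0 ≅ Z^4, C_1 ≅ Z^6, C_2 ≅ Z^4.

∂_1: C_1 → C_0 is given by ∂[p,q] = [q] − [p]. For instance
  ∂RS = S − R.
The resulting 4×6 matrix has rank 3, and its Smith normal form has invariant factors (1,1,1).

Boundary ∂_2: C_2 → C_1 maps a triangle to the signed sum of its edges. For instance
  ∂PQS = QS − PS + PQ,
  ∂PQR = QR − PR + PQ.
The 6×4 boundary matrix has rank 3 and Smith normal form diag(1,1,1).

Reading off H_k = ker ∂_k / im ∂_{k+1}:

  H_0: rank C_0 − rank ∂_1 = 4 − 3 = 1, and the invariant factors of ∂_1 are all 1, so H_0 = Z.
  H_1: rank ker ∂_1 − rank ∂_2 = (6 − 3) − 3 = 0, and the invariant factors of ∂_2 are all 1, so H_1 = 0.
  H_2: rank ker ∂_2 − rank ∂_3 = (4 − 3) − 0 = 1, and there is no ∂_3, so H_2 = Z.

As a check, the Euler characteristic is 4 − 6 + 4 = 2, which agrees with 1 − 0 + 1 = 2.

H_0 = Z,  H_1 = 0,  H_2 = Z.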